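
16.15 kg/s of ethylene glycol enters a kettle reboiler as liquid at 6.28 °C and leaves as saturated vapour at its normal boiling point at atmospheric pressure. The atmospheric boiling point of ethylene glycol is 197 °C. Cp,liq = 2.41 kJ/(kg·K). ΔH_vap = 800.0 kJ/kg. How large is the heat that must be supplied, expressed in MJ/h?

Q = 73200 MJ/h

liquid 6.28→197 °C: 459.64 kJ/kg
vaporisation at 197 °C: 800 kJ/kg
Δh = 459.64 + 800 = 1259.6 kJ/kg
Q = ṁ·Δh = 16.15 kg/s × 1259.6 kJ/kg = 20343 kJ/s
|Q| = 20343 kW = 73235 MJ/h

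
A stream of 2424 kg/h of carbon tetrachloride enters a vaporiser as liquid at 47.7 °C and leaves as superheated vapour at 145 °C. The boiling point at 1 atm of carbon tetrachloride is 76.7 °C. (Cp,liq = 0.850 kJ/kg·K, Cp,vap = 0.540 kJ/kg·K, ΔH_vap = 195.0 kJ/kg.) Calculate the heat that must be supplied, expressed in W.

Q = 173000 W

liquid 47.7→76.7 °C: 24.65 kJ/kg
vaporisation at 76.7 °C: 195 kJ/kg
vapour 76.7→145 °C: 36.882 kJ/kg
Δh = 24.65 + 195 + 36.882 = 256.53 kJ/kg
Q = ṁ·Δh = 2424 kg/h × 256.53 kJ/kg = 621830 kJ/h
|Q| = 172.73 kW = 172730 W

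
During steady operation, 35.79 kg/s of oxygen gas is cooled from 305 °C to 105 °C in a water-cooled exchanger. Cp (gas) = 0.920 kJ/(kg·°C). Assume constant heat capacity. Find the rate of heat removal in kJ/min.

Q = ṁ·Cp·ΔT = 35.79 × 0.920 × (105 − 305) = -6585.4 kJ/s
Cooling duty = 395120 kJ/min

Q_c = 395000 kJ/min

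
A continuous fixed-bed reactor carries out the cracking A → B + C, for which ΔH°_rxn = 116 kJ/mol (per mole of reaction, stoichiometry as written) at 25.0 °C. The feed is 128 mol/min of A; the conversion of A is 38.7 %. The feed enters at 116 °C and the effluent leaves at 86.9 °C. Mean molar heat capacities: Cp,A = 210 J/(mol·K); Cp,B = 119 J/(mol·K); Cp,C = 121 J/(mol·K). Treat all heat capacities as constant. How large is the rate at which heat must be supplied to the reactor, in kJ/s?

Q_in = 84.3 kJ/s

Extent of reaction ξ = 0.387 × 128 = 49.536 mol/min
Reaction term: ξ·ΔH°_rxn = 49.536 × 116 = 5746.2 kJ/min
Sensible, feed 116→25 °C: -2446.1 kJ/min
Outlet flows (mol/min): A 78.464, B 49.536, C 49.536
Sensible, products 25→86.9 °C: 1755.9 kJ/min
Q = ΔH = 5056 kJ/min = 84.266 kW
Heat supplied = 84.266 kJ/s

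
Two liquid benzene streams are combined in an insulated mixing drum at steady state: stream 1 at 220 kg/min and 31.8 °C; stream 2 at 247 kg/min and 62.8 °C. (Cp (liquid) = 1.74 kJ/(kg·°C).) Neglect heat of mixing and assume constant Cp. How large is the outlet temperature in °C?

T_out = 48.2 °C

Adiabatic, steady state ⇒ Σ ṁᵢCp,ᵢ(T_out − Tᵢ) = 0
T_out = Σ ṁᵢCp,ᵢTᵢ / Σ ṁᵢCp,ᵢ
      = 39163 / 812.58 = 48.196 °C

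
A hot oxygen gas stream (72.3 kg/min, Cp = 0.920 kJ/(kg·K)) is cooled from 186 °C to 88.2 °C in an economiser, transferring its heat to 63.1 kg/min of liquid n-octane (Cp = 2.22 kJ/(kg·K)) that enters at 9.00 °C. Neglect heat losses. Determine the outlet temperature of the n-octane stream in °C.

T_c,out = 55.4 °C

Heat released by hot stream: Q = 72.3 × 0.920 × (186 − 88.2) = 6505.3 kJ/min
Energy balance on cold side (adiabatic exchanger): Q = ṁ_c·Cp_c·(T_c,out − T_c,in)
T_c,out = 9.00 + 6505.3/(63.1 × 2.22) = 55.439 °C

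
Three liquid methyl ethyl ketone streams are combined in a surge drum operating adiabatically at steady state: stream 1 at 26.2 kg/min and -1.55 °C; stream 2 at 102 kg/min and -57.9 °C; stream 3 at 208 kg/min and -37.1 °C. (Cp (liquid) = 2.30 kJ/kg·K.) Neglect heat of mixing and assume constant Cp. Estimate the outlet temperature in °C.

Energy balance with Q = 0: Σ ṁᵢCp,ᵢ(T_out − Tᵢ) = 0
T_out = Σ ṁᵢCp,ᵢTᵢ / Σ ṁᵢCp,ᵢ
      = -31425 / 773.26 = -40.64 °C

T_out = -40.6 °C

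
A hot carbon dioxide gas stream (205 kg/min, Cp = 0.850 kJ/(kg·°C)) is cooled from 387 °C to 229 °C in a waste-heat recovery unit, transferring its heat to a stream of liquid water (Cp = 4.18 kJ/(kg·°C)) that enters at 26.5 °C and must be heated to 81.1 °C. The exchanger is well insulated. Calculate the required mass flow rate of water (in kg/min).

Heat released by hot stream: Q = 205 × 0.850 × (387 − 229) = 27532 kJ/min
Energy balance on cold side (adiabatic exchanger): Q = ṁ_c·Cp_c·(T_c,out − T_c,in)
ṁ_c = 27532 / [4.18 × (81.1 − 26.5)] = 120.63 kg/min

ṁ_c = 121 kg/min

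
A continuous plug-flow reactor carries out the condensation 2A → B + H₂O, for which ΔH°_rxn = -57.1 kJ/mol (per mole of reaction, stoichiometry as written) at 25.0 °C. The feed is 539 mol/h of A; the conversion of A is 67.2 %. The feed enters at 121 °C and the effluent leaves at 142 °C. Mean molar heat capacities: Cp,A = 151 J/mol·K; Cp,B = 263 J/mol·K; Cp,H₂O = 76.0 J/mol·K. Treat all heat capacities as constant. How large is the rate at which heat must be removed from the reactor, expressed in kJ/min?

Extent of reaction ξ = 0.672 × 539 / 2 = 181.1 mol/h
Reaction term: ξ·ΔH°_rxn = 181.1 × -57.1 = -10341 kJ/h
Sensible, feed 121→25 °C: -7813.3 kJ/h
Outlet flows (mol/h): A 176.79, B 181.1, H₂O 181.1
Sensible, products 25→142 °C: 10307 kJ/h
Q = ΔH = -7847.9 kJ/h = -2.18 kW
Heat removed = 130.8 kJ/min

Q_out = 131 kJ/min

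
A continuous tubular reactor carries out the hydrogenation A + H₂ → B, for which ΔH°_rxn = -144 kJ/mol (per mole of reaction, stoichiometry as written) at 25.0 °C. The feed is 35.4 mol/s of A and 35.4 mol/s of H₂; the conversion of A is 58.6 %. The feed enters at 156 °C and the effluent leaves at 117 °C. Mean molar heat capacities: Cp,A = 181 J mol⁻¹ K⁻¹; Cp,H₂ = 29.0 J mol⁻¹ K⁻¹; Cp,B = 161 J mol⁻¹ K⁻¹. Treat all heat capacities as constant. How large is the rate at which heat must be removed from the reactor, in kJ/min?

Extent of reaction ξ = 0.586 × 35.4 = 20.744 mol/s
Reaction term: ξ·ΔH°_rxn = 20.744 × -144 = -2987.2 kJ/s
Sensible, feed 156→25 °C: -973.85 kJ/s
Outlet flows (mol/s): A 14.656, H₂ 14.656, B 20.744
Sensible, products 25→117 °C: 590.41 kJ/s
Q = ΔH = -3370.6 kJ/s = -3370.6 kW
Heat removed = 202240 kJ/min

Q_out = 202000 kJ/min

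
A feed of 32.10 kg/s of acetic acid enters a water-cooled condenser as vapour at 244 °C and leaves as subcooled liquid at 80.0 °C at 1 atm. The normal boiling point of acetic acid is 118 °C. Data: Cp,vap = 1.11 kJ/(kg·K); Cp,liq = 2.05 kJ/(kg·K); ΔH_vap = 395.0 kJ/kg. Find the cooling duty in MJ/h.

Q_c = 70800 MJ/h

vapour 244→118 °C: -139.86 kJ/kg
condensation at 118 °C: -395 kJ/kg
liquid 118→80.0 °C: -77.9 kJ/kg
Δh = -139.86 + -395 + -77.9 = -612.76 kJ/kg
Q = ṁ·Δh = 32.10 kg/s × -612.76 kJ/kg = -19670 kJ/s
|Q| = 19670 kW = 70811 MJ/h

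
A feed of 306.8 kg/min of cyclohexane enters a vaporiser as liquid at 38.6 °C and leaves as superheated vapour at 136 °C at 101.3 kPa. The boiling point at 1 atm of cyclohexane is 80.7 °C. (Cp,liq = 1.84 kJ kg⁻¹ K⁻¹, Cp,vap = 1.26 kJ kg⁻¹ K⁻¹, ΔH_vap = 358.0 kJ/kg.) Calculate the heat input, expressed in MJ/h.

liquid 38.6→80.7 °C: 77.464 kJ/kg
vaporisation at 80.7 °C: 358 kJ/kg
vapour 80.7→136 °C: 69.678 kJ/kg
Δh = 77.464 + 358 + 69.678 = 505.14 kJ/kg
Q = ṁ·Δh = 306.8 kg/min × 505.14 kJ/kg = 154980 kJ/min
|Q| = 2583 kW = 9298.7 MJ/h

Q = 9300 MJ/h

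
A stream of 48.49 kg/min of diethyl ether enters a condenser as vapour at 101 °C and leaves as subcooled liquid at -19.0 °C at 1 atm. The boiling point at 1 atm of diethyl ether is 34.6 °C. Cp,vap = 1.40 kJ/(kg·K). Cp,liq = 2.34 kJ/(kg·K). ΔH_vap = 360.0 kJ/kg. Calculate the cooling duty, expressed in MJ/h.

vapour 101→34.6 °C: -92.96 kJ/kg
condensation at 34.6 °C: -360 kJ/kg
liquid 34.6→-19.0 °C: -125.42 kJ/kg
Δh = -92.96 + -360 + -125.42 = -578.38 kJ/kg
Q = ṁ·Δh = 48.49 kg/min × -578.38 kJ/kg = -28046 kJ/min
|Q| = 467.43 kW = 1682.8 MJ/h

Q_c = 1680 MJ/h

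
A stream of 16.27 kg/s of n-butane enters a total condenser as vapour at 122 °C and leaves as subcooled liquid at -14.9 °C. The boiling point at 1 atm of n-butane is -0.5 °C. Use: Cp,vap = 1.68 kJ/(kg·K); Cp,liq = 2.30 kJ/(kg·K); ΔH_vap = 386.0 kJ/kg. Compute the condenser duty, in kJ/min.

Q_c = 610000 kJ/min

vapour 122→-0.5 °C: -205.8 kJ/kg
condensation at -0.5 °C: -386 kJ/kg
liquid -0.5→-14.9 °C: -33.12 kJ/kg
Δh = -205.8 + -386 + -33.12 = -624.92 kJ/kg
Q = ṁ·Δh = 16.27 kg/s × -624.92 kJ/kg = -10167 kJ/s
|Q| = 10167 kW = 610050 kJ/min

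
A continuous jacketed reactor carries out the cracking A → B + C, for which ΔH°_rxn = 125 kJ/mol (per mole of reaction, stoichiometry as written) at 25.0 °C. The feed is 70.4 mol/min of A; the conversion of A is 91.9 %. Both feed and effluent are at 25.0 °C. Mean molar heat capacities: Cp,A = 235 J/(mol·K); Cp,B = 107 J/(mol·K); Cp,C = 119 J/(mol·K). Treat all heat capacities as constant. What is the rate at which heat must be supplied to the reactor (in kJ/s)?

Q_in = 135 kJ/s

Extent of reaction ξ = 0.919 × 70.4 = 64.698 mol/min
Reaction term: ξ·ΔH°_rxn = 64.698 × 125 = 8087.2 kJ/min
Q = ΔH = 8087.2 kJ/min = 134.79 kW
Heat supplied = 134.79 kJ/s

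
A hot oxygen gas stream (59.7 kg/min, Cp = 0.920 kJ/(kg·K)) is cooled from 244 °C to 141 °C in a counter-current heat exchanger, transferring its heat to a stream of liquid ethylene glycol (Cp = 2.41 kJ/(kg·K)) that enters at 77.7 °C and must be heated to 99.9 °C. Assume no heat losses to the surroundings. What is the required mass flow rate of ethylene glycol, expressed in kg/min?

ṁ_c = 106 kg/min

Heat released by hot stream: Q = 59.7 × 0.920 × (244 − 141) = 5657.2 kJ/min
Energy balance on cold side (adiabatic exchanger): Q = ṁ_c·Cp_c·(T_c,out − T_c,in)
ṁ_c = 5657.2 / [2.41 × (99.9 − 77.7)] = 105.74 kg/min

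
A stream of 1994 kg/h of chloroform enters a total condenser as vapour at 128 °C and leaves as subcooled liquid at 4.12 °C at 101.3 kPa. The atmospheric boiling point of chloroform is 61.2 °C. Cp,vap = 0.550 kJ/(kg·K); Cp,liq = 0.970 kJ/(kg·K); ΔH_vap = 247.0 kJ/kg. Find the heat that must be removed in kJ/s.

vapour 128→61.2 °C: -36.74 kJ/kg
condensation at 61.2 °C: -247 kJ/kg
liquid 61.2→4.12 °C: -55.368 kJ/kg
Δh = -36.74 + -247 + -55.368 = -339.11 kJ/kg
Q = ṁ·Δh = 1994 kg/h × -339.11 kJ/kg = -676180 kJ/h
|Q| = 187.83 kW

Q_c = 188 kJ/s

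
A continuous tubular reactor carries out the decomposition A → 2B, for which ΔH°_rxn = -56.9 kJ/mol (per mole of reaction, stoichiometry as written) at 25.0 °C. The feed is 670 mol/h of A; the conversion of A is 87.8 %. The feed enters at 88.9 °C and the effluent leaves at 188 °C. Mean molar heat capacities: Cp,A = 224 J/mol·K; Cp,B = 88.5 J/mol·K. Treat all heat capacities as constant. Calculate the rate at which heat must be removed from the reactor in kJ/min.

Q_out = 385 kJ/min

Extent of reaction ξ = 0.878 × 670 = 588.26 mol/h
Reaction term: ξ·ΔH°_rxn = 588.26 × -56.9 = -33472 kJ/h
Sensible, feed 88.9→25 °C: -9590.1 kJ/h
Outlet flows (mol/h): A 81.74, B 1176.5
Sensible, products 25→188 °C: 19956 kJ/h
Q = ΔH = -23106 kJ/h = -6.4183 kW
Heat removed = 385.1 kJ/min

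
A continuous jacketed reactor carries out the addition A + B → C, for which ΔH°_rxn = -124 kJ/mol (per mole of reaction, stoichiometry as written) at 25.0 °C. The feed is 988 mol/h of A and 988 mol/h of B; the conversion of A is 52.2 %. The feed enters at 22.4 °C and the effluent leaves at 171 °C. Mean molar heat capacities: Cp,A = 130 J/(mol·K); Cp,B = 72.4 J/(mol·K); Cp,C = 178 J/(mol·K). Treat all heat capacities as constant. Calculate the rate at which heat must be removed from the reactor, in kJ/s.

Q_out = 10.0 kJ/s

Extent of reaction ξ = 0.522 × 988 = 515.74 mol/h
Reaction term: ξ·ΔH°_rxn = 515.74 × -124 = -63951 kJ/h
Sensible, feed 22.4→25 °C: 519.93 kJ/h
Outlet flows (mol/h): A 472.26, B 472.26, C 515.74
Sensible, products 25→171 °C: 27359 kJ/h
Q = ΔH = -36073 kJ/h = -10.02 kW
Heat removed = 10.02 kJ/s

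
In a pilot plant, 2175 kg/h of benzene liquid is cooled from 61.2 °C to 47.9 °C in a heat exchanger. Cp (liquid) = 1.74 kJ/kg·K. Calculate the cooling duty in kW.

Q = ṁ·Cp·ΔT = 2175 × 1.74 × (47.9 − 61.2) = -50334 kJ/h
Converting: 50334 / 3600 s = 13.982 kW

Q_c = 14.0 kW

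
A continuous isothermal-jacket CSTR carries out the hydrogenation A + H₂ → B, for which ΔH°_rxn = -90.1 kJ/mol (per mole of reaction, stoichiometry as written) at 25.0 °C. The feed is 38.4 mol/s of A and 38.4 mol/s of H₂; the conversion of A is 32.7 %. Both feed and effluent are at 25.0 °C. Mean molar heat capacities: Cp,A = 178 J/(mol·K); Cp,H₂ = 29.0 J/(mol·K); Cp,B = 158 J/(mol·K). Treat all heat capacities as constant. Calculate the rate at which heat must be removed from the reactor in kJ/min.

Extent of reaction ξ = 0.327 × 38.4 = 12.557 mol/s
Reaction term: ξ·ΔH°_rxn = 12.557 × -90.1 = -1131.4 kJ/s
Q = ΔH = -1131.4 kJ/s = -1131.4 kW
Heat removed = 67882 kJ/min

Q_out = 67900 kJ/min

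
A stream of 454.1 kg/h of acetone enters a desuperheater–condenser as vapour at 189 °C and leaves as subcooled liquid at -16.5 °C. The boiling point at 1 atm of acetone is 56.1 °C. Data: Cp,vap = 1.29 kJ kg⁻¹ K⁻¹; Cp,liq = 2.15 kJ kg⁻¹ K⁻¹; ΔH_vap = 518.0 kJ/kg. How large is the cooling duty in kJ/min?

Q_c = 6400 kJ/min

vapour 189→56.1 °C: -171.44 kJ/kg
condensation at 56.1 °C: -518 kJ/kg
liquid 56.1→-16.5 °C: -156.09 kJ/kg
Δh = -171.44 + -518 + -156.09 = -845.53 kJ/kg
Q = ṁ·Δh = 454.1 kg/h × -845.53 kJ/kg = -383960 kJ/h
|Q| = 106.65 kW = 6399.3 kJ/min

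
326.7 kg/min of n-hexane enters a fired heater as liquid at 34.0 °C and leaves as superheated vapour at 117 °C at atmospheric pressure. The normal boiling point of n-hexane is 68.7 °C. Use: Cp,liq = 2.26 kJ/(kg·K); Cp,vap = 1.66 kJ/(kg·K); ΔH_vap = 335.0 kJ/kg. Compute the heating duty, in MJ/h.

Q = 9680 MJ/h

liquid 34.0→68.7 °C: 78.422 kJ/kg
vaporisation at 68.7 °C: 335 kJ/kg
vapour 68.7→117 °C: 80.178 kJ/kg
Δh = 78.422 + 335 + 80.178 = 493.6 kJ/kg
Q = ṁ·Δh = 326.7 kg/min × 493.6 kJ/kg = 161260 kJ/min
|Q| = 2687.7 kW = 9675.5 MJ/h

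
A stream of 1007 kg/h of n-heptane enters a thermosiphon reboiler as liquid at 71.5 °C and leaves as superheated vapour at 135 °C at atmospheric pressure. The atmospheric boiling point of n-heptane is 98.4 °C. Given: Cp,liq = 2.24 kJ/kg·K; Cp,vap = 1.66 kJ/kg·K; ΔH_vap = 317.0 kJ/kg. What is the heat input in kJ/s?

liquid 71.5→98.4 °C: 60.256 kJ/kg
vaporisation at 98.4 °C: 317 kJ/kg
vapour 98.4→135 °C: 60.756 kJ/kg
Δh = 60.256 + 317 + 60.756 = 438.01 kJ/kg
Q = ṁ·Δh = 1007 kg/h × 438.01 kJ/kg = 441080 kJ/h
|Q| = 122.52 kW

Q = 123 kJ/s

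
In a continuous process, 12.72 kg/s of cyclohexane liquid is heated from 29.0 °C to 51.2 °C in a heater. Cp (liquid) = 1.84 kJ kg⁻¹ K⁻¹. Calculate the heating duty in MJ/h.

Q = 1870 MJ/h

Q = ṁ·Cp·ΔT = 12.72 × 1.84 × (51.2 − 29.0) = 519.59 kJ/s
Heating duty = 1870.5 MJ/h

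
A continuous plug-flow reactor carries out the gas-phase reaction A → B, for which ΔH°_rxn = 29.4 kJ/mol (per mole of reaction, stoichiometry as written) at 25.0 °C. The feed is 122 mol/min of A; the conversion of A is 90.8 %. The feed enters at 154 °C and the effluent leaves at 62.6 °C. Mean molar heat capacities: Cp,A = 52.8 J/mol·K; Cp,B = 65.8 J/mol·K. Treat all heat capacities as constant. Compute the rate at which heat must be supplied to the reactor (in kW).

Extent of reaction ξ = 0.908 × 122 = 110.78 mol/min
Reaction term: ξ·ΔH°_rxn = 110.78 × 29.4 = 3256.8 kJ/min
Sensible, feed 154→25 °C: -830.97 kJ/min
Outlet flows (mol/min): A 11.224, B 110.78
Sensible, products 25→62.6 °C: 296.35 kJ/min
Q = ΔH = 2722.2 kJ/min = 45.37 kW
Heat supplied = 45.37 kW

Q_in = 45.4 kW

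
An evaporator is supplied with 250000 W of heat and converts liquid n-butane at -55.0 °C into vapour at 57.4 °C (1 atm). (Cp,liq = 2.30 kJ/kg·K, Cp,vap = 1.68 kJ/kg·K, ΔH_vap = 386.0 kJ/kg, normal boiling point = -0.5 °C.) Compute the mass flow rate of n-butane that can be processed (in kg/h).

Δh = 2.30×(-0.5−-55.0) + 386.0 + 1.68×(57.4−-0.5) = 608.62 kJ/kg
Q = 250000 W = 250 kJ/s = 900000 kJ/h
ṁ = Q/Δh = 900000 / 608.62 = 1478.8 kg/h

ṁ = 1480 kg/h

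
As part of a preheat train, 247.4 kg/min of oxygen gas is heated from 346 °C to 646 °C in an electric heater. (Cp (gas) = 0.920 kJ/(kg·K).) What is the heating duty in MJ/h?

Q = 4100 MJ/h

Q = ṁ·Cp·ΔT = 247.4 × 0.920 × (646 − 346) = 68282 kJ/min
Converting: 68282 / 60 s = 1138 kW
Heating duty = 4096.9 MJ/h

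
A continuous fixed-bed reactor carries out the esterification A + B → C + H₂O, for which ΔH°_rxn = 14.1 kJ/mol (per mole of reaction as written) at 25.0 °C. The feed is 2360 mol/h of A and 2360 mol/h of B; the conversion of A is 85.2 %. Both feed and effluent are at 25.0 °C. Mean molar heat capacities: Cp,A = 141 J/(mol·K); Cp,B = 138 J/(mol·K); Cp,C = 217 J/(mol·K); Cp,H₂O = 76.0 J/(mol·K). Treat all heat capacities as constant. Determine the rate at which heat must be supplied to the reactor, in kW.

Q_in = 7.88 kW

Extent of reaction ξ = 0.852 × 2360 = 2010.7 mol/h
Reaction term: ξ·ΔH°_rxn = 2010.7 × 14.1 = 28351 kJ/h
Q = ΔH = 28351 kJ/h = 7.8753 kW
Heat supplied = 7.8753 kW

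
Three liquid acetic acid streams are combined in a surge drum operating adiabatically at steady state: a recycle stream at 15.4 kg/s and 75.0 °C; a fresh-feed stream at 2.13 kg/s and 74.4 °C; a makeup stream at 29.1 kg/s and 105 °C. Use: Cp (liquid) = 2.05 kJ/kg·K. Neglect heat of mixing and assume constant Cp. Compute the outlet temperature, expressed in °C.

T_out = 93.7 °C

Adiabatic, steady state ⇒ Σ ṁᵢCp,ᵢ(T_out − Tᵢ) = 0
T_out = Σ ṁᵢCp,ᵢTᵢ / Σ ṁᵢCp,ᵢ
      = 8956.4 / 95.591 = 93.694 °C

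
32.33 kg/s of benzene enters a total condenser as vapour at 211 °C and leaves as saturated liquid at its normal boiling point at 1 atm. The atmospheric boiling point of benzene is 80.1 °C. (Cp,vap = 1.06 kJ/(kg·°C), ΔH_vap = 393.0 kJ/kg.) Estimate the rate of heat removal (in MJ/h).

Q_c = 61900 MJ/h

vapour 211→80.1 °C: -138.75 kJ/kg
condensation at 80.1 °C: -393 kJ/kg
Δh = -138.75 + -393 = -531.75 kJ/kg
Q = ṁ·Δh = 32.33 kg/s × -531.75 kJ/kg = -17192 kJ/s
|Q| = 17192 kW = 61890 MJ/h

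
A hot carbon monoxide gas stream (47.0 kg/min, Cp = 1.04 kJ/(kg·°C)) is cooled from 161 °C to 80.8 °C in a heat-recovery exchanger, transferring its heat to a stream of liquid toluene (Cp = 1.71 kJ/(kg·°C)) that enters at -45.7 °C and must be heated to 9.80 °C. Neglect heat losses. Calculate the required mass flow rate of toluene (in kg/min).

Heat released by hot stream: Q = 47.0 × 1.04 × (161 − 80.8) = 3920.2 kJ/min
Energy balance on cold side (adiabatic exchanger): Q = ṁ_c·Cp_c·(T_c,out − T_c,in)
ṁ_c = 3920.2 / [1.71 × (9.80 − -45.7)] = 41.306 kg/min

ṁ_c = 41.3 kg/min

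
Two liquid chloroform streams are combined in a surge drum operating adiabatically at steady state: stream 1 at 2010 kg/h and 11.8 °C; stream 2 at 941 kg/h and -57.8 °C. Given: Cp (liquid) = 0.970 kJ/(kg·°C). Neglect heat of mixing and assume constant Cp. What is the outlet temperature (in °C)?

Energy balance with Q = 0: Σ ṁᵢCp,ᵢ(T_out − Tᵢ) = 0
Σ ṁᵢCp,ᵢTᵢ = 2010×0.970×11.8 + 941×0.970×-57.8 = -29752
Σ ṁᵢCp,ᵢ = 2010×0.970 + 941×0.970 = 2862.5
T_out = -29752 / 2862.5 = -10.394 °C

T_out = -10.4 °C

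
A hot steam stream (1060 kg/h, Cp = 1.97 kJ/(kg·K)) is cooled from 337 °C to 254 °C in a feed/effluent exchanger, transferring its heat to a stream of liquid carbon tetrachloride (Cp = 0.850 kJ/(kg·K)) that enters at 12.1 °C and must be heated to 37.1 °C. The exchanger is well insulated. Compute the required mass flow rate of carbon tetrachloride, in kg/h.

Heat released by hot stream: Q = 1060 × 1.97 × (337 − 254) = 173320 kJ/h
Energy balance on cold side (adiabatic exchanger): Q = ṁ_c·Cp_c·(T_c,out − T_c,in)
ṁ_c = 173320 / [0.850 × (37.1 − 12.1)] = 8156.3 kg/h

ṁ_c = 8160 kg/h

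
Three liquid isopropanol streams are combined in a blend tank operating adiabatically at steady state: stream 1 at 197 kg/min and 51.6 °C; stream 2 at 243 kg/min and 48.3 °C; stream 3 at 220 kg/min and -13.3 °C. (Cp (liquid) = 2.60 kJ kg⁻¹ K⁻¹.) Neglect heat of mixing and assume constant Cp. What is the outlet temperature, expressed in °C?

No heat crosses the boundary, so H_out = H_in.
Σ ṁᵢCp,ᵢTᵢ = 197×2.60×51.6 + 243×2.60×48.3 + 220×2.60×-13.3 = 49338
Σ ṁᵢCp,ᵢ = 197×2.60 + 243×2.60 + 220×2.60 = 1716
T_out = 49338 / 1716 = 28.752 °C

T_out = 28.8 °C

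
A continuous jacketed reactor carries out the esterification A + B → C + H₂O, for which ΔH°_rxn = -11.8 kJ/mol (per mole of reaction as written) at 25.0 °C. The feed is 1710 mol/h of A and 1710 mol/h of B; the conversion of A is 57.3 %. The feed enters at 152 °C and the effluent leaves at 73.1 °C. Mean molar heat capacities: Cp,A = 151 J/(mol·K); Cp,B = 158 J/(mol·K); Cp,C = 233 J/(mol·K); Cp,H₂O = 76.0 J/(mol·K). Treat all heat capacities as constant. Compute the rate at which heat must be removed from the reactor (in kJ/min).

Q_out = 888 kJ/min

Extent of reaction ξ = 0.573 × 1710 = 979.83 mol/h
Reaction term: ξ·ΔH°_rxn = 979.83 × -11.8 = -11562 kJ/h
Sensible, feed 152→25 °C: -67106 kJ/h
Outlet flows (mol/h): A 730.17, B 730.17, C 979.83, H₂O 979.83
Sensible, products 25→73.1 °C: 25416 kJ/h
Q = ΔH = -53252 kJ/h = -14.792 kW
Heat removed = 887.53 kJ/min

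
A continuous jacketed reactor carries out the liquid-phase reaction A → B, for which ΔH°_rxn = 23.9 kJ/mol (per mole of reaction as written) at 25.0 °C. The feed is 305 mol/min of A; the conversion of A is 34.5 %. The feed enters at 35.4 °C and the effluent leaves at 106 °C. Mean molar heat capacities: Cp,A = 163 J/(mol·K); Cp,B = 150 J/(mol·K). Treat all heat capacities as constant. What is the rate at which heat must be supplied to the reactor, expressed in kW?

Q_in = 98.6 kW

Extent of reaction ξ = 0.345 × 305 = 105.22 mol/min
Reaction term: ξ·ΔH°_rxn = 105.22 × 23.9 = 2514.9 kJ/min
Sensible, feed 35.4→25 °C: -517.04 kJ/min
Outlet flows (mol/min): A 199.78, B 105.22
Sensible, products 25→106 °C: 3916.1 kJ/min
Q = ΔH = 5914 kJ/min = 98.566 kW
Heat supplied = 98.566 kW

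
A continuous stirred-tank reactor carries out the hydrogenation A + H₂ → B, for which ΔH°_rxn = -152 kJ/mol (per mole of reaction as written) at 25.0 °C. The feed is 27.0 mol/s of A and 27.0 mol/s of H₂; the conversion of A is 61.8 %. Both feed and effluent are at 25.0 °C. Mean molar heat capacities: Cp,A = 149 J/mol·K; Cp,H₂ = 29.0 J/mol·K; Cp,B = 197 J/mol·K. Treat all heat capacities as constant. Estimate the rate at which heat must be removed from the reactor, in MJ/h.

Q_out = 9130 MJ/h

Extent of reaction ξ = 0.618 × 27.0 = 16.686 mol/s
Reaction term: ξ·ΔH°_rxn = 16.686 × -152 = -2536.3 kJ/s
Q = ΔH = -2536.3 kJ/s = -2536.3 kW
Heat removed = 9130.6 MJ/h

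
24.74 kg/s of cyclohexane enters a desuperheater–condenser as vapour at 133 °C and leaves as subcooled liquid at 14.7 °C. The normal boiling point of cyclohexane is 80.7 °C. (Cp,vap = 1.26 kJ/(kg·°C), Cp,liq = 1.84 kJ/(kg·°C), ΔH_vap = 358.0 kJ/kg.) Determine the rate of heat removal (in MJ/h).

Q_c = 48600 MJ/h

vapour 133→80.7 °C: -65.898 kJ/kg
condensation at 80.7 °C: -358 kJ/kg
liquid 80.7→14.7 °C: -121.44 kJ/kg
Δh = -65.898 + -358 + -121.44 = -545.34 kJ/kg
Q = ṁ·Δh = 24.74 kg/s × -545.34 kJ/kg = -13492 kJ/s
|Q| = 13492 kW = 48570 MJ/h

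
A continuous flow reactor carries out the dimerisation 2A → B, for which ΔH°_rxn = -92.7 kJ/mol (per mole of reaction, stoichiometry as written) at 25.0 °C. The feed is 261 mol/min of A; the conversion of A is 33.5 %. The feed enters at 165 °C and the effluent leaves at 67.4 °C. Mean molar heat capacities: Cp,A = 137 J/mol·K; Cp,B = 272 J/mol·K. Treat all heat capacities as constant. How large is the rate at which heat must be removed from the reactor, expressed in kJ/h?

Extent of reaction ξ = 0.335 × 261 / 2 = 43.718 mol/min
Reaction term: ξ·ΔH°_rxn = 43.718 × -92.7 = -4052.6 kJ/min
Sensible, feed 165→25 °C: -5006 kJ/min
Outlet flows (mol/min): A 173.56, B 43.718
Sensible, products 25→67.4 °C: 1512.4 kJ/min
Q = ΔH = -7546.2 kJ/min = -125.77 kW
Heat removed = 452770 kJ/h

Q_out = 453000 kJ/h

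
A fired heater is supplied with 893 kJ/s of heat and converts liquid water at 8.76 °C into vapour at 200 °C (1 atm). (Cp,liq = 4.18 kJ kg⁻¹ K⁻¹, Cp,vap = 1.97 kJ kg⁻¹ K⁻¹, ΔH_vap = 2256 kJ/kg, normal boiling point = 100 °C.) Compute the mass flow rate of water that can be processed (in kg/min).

Δh = 4.18×(100−8.76) + 2256 + 1.97×(200−100) = 2834.4 kJ/kg
Q = 893 kJ/s = 893 kJ/s = 53580 kJ/min
ṁ = Q/Δh = 53580 / 2834.4 = 18.904 kg/min

ṁ = 18.9 kg/min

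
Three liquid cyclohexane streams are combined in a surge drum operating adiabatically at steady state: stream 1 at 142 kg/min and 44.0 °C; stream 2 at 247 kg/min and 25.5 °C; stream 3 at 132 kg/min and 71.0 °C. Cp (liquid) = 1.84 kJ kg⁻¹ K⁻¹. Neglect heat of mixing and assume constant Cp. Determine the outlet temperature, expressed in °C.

No heat crosses the boundary, so H_out = H_in.
Σ ṁᵢCp,ᵢTᵢ = 142×1.84×44.0 + 247×1.84×25.5 + 132×1.84×71.0 = 40330
Σ ṁᵢCp,ᵢ = 142×1.84 + 247×1.84 + 132×1.84 = 958.64
T_out = 40330 / 958.64 = 42.07 °C

T_out = 42.1 °C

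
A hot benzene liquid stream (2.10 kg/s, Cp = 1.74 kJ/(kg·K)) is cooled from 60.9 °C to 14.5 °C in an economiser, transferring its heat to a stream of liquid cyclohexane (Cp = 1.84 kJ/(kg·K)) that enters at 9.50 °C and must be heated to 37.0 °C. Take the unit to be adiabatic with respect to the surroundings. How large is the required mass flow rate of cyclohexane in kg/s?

ṁ_c = 3.35 kg/s

Heat released by hot stream: Q = 2.10 × 1.74 × (60.9 − 14.5) = 169.55 kJ/s
Energy balance on cold side (adiabatic exchanger): Q = ṁ_c·Cp_c·(T_c,out − T_c,in)
ṁ_c = 169.55 / [1.84 × (37.0 − 9.50)] = 3.3507 kg/s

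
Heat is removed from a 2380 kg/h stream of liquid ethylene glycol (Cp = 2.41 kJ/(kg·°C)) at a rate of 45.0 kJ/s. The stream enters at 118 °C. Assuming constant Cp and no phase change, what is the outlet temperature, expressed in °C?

T_out = 89.8 °C

Q = 45.0 kJ/s = 162000 kJ/h
ΔT = Q/(ṁ·Cp) = 162000/(2380×2.41) = 28.244 K
T_out = 118 − 28.244 = 89.756 °C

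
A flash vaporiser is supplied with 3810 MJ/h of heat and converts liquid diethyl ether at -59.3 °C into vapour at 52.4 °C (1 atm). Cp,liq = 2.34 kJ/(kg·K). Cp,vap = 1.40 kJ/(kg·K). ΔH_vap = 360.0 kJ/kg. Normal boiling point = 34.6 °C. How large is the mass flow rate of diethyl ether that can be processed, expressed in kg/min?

Δh = 2.34×(34.6−-59.3) + 360.0 + 1.40×(52.4−34.6) = 604.65 kJ/kg
Q = 3810 MJ/h = 1058.3 kJ/s = 63500 kJ/min
ṁ = Q/Δh = 63500 / 604.65 = 105.02 kg/min

ṁ = 105 kg/min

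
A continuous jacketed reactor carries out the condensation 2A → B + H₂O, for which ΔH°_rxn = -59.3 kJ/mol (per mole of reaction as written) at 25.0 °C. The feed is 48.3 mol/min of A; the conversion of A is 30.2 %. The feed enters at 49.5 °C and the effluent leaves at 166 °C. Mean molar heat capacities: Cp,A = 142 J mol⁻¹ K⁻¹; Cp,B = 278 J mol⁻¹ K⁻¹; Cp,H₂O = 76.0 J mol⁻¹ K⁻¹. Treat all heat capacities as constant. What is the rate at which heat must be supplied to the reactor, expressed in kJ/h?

Extent of reaction ξ = 0.302 × 48.3 / 2 = 7.2933 mol/min
Reaction term: ξ·ΔH°_rxn = 7.2933 × -59.3 = -432.49 kJ/min
Sensible, feed 49.5→25 °C: -168.04 kJ/min
Outlet flows (mol/min): A 33.713, B 7.2933, H₂O 7.2933
Sensible, products 25→166 °C: 1039 kJ/min
Q = ΔH = 438.52 kJ/min = 7.3087 kW
Heat supplied = 26311 kJ/h

Q_in = 26300 kJ/h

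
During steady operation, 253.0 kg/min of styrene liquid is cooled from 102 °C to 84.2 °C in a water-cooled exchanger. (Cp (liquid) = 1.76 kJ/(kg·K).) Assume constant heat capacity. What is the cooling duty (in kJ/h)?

Q = ṁ·Cp·ΔT = 253.0 × 1.76 × (84.2 − 102) = -7926 kJ/min
Converting: 7926 / 60 s = 132.1 kW
Cooling duty = 475560 kJ/h

Q_c = 476000 kJ/h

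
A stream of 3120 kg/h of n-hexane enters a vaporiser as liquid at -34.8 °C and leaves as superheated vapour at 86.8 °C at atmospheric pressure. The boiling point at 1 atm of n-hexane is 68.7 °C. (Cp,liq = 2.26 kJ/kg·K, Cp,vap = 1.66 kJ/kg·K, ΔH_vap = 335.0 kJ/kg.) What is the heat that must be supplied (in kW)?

liquid -34.8→68.7 °C: 233.91 kJ/kg
vaporisation at 68.7 °C: 335 kJ/kg
vapour 68.7→86.8 °C: 30.046 kJ/kg
Δh = 233.91 + 335 + 30.046 = 598.96 kJ/kg
Q = ṁ·Δh = 3120 kg/h × 598.96 kJ/kg = 1.8687e+06 kJ/h
|Q| = 519.1 kW

Q = 519 kW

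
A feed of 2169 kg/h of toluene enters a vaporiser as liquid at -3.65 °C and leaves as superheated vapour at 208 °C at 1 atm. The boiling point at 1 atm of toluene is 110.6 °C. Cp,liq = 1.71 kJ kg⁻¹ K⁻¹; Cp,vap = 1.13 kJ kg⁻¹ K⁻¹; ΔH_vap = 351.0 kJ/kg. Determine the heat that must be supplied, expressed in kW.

liquid -3.65→110.6 °C: 195.37 kJ/kg
vaporisation at 110.6 °C: 351 kJ/kg
vapour 110.6→208 °C: 110.06 kJ/kg
Δh = 195.37 + 351 + 110.06 = 656.43 kJ/kg
Q = ṁ·Δh = 2169 kg/h × 656.43 kJ/kg = 1.4238e+06 kJ/h
|Q| = 395.5 kW

Q = 395 kW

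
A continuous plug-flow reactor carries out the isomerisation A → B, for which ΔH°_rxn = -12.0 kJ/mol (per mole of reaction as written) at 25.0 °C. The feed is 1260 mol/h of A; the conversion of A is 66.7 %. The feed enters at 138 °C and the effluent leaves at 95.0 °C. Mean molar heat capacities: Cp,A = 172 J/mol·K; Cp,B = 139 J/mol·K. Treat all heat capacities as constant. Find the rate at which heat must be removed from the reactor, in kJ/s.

Extent of reaction ξ = 0.667 × 1260 = 840.42 mol/h
Reaction term: ξ·ΔH°_rxn = 840.42 × -12.0 = -10085 kJ/h
Sensible, feed 138→25 °C: -24489 kJ/h
Outlet flows (mol/h): A 419.58, B 840.42
Sensible, products 25→95.0 °C: 13229 kJ/h
Q = ΔH = -21345 kJ/h = -5.9293 kW
Heat removed = 5.9293 kJ/s

Q_out = 5.93 kJ/s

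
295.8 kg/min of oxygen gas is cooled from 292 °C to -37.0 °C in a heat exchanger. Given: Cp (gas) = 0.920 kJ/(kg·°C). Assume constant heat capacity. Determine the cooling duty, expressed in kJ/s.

Q_c = 1490 kJ/s

Q = ṁ·Cp·ΔT = 295.8 × 0.920 × (-37.0 − 292) = -89533 kJ/min
Converting: 89533 / 60 s = 1492.2 kW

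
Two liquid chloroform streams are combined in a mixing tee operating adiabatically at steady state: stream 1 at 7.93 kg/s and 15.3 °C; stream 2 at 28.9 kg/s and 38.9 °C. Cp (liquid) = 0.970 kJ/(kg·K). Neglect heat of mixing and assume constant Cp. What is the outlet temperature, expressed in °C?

T_out = 33.8 °C

Adiabatic, steady state ⇒ Σ ṁᵢCp,ᵢ(T_out − Tᵢ) = 0
Σ ṁᵢCp,ᵢTᵢ = 7.93×0.970×15.3 + 28.9×0.970×38.9 = 1208.2
Σ ṁᵢCp,ᵢ = 7.93×0.970 + 28.9×0.970 = 35.725
T_out = 1208.2 / 35.725 = 33.819 °C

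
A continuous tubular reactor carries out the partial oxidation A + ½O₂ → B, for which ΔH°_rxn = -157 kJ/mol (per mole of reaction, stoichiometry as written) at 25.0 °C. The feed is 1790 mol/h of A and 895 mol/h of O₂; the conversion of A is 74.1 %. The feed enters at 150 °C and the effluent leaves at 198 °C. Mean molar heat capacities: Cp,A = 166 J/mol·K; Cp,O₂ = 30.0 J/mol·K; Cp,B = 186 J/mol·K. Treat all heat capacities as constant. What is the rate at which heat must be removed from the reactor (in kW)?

Q_out = 53.2 kW

Extent of reaction ξ = 0.741 × 1790 = 1326.4 mol/h
Reaction term: ξ·ΔH°_rxn = 1326.4 × -157 = -208240 kJ/h
Sensible, feed 150→25 °C: -40499 kJ/h
Outlet flows (mol/h): A 463.61, O₂ 231.81, B 1326.4
Sensible, products 25→198 °C: 57198 kJ/h
Q = ΔH = -191540 kJ/h = -53.207 kW
Heat removed = 53.207 kW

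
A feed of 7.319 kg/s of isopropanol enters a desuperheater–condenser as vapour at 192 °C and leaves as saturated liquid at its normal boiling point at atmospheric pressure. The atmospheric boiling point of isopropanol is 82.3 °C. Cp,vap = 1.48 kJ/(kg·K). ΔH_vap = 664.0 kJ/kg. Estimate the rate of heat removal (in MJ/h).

vapour 192→82.3 °C: -162.36 kJ/kg
condensation at 82.3 °C: -664 kJ/kg
Δh = -162.36 + -664 = -826.36 kJ/kg
Q = ṁ·Δh = 7.319 kg/s × -826.36 kJ/kg = -6048.1 kJ/s
|Q| = 6048.1 kW = 21773 MJ/h

Q_c = 21800 MJ/h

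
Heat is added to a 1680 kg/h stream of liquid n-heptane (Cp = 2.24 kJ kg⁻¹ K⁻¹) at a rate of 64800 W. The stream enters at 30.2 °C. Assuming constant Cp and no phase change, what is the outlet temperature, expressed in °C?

T_out = 92.2 °C

Q = 64800 W = 233280 kJ/h
ΔT = Q/(ṁ·Cp) = 233280/(1680×2.24) = 61.99 K
T_out = 30.2 + 61.99 = 92.19 °C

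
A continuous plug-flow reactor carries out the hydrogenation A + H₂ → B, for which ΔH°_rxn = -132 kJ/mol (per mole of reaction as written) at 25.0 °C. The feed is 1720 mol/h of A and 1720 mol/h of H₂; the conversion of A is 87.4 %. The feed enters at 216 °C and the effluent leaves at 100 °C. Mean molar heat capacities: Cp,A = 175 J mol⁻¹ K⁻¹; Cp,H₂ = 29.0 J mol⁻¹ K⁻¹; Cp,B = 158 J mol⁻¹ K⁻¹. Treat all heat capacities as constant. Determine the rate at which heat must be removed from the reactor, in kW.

Extent of reaction ξ = 0.874 × 1720 = 1503.3 mol/h
Reaction term: ξ·ΔH°_rxn = 1503.3 × -132 = -198430 kJ/h
Sensible, feed 216→25 °C: -67018 kJ/h
Outlet flows (mol/h): A 216.72, H₂ 216.72, B 1503.3
Sensible, products 25→100 °C: 21130 kJ/h
Q = ΔH = -244320 kJ/h = -67.867 kW
Heat removed = 67.867 kW

Q_out = 67.9 kW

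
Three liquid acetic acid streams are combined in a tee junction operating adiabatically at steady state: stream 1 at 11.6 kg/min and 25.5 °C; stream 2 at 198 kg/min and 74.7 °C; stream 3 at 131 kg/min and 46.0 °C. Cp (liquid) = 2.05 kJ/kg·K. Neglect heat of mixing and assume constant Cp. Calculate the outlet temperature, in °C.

Energy balance with Q = 0: Σ ṁᵢCp,ᵢ(T_out − Tᵢ) = 0
T_out = Σ ṁᵢCp,ᵢTᵢ / Σ ṁᵢCp,ᵢ
      = 43280 / 698.23 = 61.986 °C

T_out = 62.0 °C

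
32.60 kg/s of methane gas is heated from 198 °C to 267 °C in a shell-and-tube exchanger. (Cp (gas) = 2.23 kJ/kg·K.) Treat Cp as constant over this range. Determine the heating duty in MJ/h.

Q = ṁ·Cp·ΔT = 32.60 × 2.23 × (267 − 198) = 5016.2 kJ/s
Heating duty = 18058 MJ/h

Q = 18100 MJ/h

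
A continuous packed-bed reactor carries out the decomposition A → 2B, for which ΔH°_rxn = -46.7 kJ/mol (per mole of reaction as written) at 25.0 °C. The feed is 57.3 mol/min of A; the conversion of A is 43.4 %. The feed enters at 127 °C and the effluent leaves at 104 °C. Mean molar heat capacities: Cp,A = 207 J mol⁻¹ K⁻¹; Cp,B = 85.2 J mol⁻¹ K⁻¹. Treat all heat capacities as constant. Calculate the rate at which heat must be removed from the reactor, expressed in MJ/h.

Q_out = 90.4 MJ/h

Extent of reaction ξ = 0.434 × 57.3 = 24.868 mol/min
Reaction term: ξ·ΔH°_rxn = 24.868 × -46.7 = -1161.3 kJ/min
Sensible, feed 127→25 °C: -1209.8 kJ/min
Outlet flows (mol/min): A 32.432, B 49.736
Sensible, products 25→104 °C: 865.12 kJ/min
Q = ΔH = -1506.1 kJ/min = -25.101 kW
Heat removed = 90.363 MJ/h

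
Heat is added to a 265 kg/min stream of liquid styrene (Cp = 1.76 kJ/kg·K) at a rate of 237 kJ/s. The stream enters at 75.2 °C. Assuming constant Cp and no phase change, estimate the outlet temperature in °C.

Q = 237 kJ/s = 14220 kJ/min
ΔT = Q/(ṁ·Cp) = 14220/(265×1.76) = 30.489 K
T_out = 75.2 + 30.489 = 105.69 °C

T_out = 106 °C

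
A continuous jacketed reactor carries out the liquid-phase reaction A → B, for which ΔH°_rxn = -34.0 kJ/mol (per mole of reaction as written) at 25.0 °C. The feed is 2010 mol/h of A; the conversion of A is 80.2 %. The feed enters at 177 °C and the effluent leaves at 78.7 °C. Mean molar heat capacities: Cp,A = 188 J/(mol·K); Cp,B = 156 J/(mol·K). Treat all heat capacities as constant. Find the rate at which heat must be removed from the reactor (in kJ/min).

Q_out = 1580 kJ/min

Extent of reaction ξ = 0.802 × 2010 = 1612 mol/h
Reaction term: ξ·ΔH°_rxn = 1612 × -34.0 = -54809 kJ/h
Sensible, feed 177→25 °C: -57438 kJ/h
Outlet flows (mol/h): A 397.98, B 1612
Sensible, products 25→78.7 °C: 17522 kJ/h
Q = ΔH = -94724 kJ/h = -26.312 kW
Heat removed = 1578.7 kJ/min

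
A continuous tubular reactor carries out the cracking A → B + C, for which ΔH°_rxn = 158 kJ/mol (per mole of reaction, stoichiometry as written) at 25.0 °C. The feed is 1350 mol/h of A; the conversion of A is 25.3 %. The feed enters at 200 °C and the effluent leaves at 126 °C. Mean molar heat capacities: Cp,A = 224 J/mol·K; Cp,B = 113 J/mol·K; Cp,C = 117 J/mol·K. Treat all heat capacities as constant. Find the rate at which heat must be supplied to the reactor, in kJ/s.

Extent of reaction ξ = 0.253 × 1350 = 341.55 mol/h
Reaction term: ξ·ΔH°_rxn = 341.55 × 158 = 53965 kJ/h
Sensible, feed 200→25 °C: -52920 kJ/h
Outlet flows (mol/h): A 1008.5, B 341.55, C 341.55
Sensible, products 25→126 °C: 30749 kJ/h
Q = ΔH = 31794 kJ/h = 8.8317 kW
Heat supplied = 8.8317 kJ/s

Q_in = 8.83 kJ/s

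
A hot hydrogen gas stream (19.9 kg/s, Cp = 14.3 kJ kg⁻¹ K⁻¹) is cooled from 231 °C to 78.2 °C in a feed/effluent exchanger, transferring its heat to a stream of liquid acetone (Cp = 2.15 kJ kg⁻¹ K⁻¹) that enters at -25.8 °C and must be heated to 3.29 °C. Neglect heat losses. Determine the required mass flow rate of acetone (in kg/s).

Heat released by hot stream: Q = 19.9 × 14.3 × (231 − 78.2) = 43482 kJ/s
Energy balance on cold side (adiabatic exchanger): Q = ṁ_c·Cp_c·(T_c,out − T_c,in)
ṁ_c = 43482 / [2.15 × (3.29 − -25.8)] = 695.23 kg/s

ṁ_c = 695 kg/s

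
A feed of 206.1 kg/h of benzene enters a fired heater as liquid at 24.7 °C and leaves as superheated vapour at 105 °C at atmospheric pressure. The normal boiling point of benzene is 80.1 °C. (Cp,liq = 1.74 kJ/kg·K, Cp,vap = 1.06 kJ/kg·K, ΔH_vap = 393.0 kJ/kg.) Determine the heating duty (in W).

Q = 29500 W

liquid 24.7→80.1 °C: 96.396 kJ/kg
vaporisation at 80.1 °C: 393 kJ/kg
vapour 80.1→105 °C: 26.394 kJ/kg
Δh = 96.396 + 393 + 26.394 = 515.79 kJ/kg
Q = ṁ·Δh = 206.1 kg/h × 515.79 kJ/kg = 106300 kJ/h
|Q| = 29.529 kW = 29529 W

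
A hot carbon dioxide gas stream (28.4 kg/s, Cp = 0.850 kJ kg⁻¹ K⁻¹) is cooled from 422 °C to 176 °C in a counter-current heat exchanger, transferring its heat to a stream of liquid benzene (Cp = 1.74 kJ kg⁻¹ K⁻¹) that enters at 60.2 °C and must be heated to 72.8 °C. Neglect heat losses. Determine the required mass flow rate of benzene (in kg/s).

ṁ_c = 271 kg/s

Heat released by hot stream: Q = 28.4 × 0.850 × (422 − 176) = 5938.4 kJ/s
Energy balance on cold side (adiabatic exchanger): Q = ṁ_c·Cp_c·(T_c,out − T_c,in)
ṁ_c = 5938.4 / [1.74 × (72.8 − 60.2)] = 270.86 kg/s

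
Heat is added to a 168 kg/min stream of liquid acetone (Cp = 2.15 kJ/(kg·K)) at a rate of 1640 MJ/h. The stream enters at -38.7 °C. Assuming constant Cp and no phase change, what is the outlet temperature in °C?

T_out = 37.0 °C

Q = 1640 MJ/h = 27333 kJ/min
ΔT = Q/(ṁ·Cp) = 27333/(168×2.15) = 75.674 K
T_out = -38.7 + 75.674 = 36.974 °C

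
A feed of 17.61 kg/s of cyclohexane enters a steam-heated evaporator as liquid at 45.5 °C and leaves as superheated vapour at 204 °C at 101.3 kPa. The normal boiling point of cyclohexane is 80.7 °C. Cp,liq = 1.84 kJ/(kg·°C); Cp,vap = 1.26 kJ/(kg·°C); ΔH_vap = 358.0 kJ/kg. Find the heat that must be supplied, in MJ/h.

Q = 36700 MJ/h

liquid 45.5→80.7 °C: 64.768 kJ/kg
vaporisation at 80.7 °C: 358 kJ/kg
vapour 80.7→204 °C: 155.36 kJ/kg
Δh = 64.768 + 358 + 155.36 = 578.13 kJ/kg
Q = ṁ·Δh = 17.61 kg/s × 578.13 kJ/kg = 10181 kJ/s
|Q| = 10181 kW = 36651 MJ/h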